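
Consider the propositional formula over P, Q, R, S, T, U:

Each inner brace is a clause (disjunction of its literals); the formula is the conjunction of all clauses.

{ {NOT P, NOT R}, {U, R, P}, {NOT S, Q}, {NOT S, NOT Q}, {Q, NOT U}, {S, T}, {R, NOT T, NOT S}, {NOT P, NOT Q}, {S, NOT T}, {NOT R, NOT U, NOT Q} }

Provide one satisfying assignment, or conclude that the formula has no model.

Try P = false.
Try U = true.
From the singleton clause (Q), Q = true.
From the singleton clause (NOT S), S = false.
From the singleton clause (T), T = true.
That conflicts with the unit clause (NOT T).
Backtrack on U: now try U = false.
From the singleton clause (R), R = true.
Try S = false.
From the singleton clause (T), T = true.
That conflicts with the unit clause (NOT T).
Backtrack on S: now try S = true.
From the singleton clause (Q), Q = true.
That conflicts with the unit clause (NOT Q).
Neither S = true nor S = false works.
Neither U = true nor U = false works.
Backtrack on P: now try P = true.
From the singleton clause (NOT R), R = false.
From the singleton clause (NOT Q), Q = false.
From the singleton clause (NOT S), S = false.
From the singleton clause (NOT U), U = false.
From the singleton clause (T), T = true.
That conflicts with the unit clause (NOT T).
Neither P = true nor P = false works.

UNSATISFIABLE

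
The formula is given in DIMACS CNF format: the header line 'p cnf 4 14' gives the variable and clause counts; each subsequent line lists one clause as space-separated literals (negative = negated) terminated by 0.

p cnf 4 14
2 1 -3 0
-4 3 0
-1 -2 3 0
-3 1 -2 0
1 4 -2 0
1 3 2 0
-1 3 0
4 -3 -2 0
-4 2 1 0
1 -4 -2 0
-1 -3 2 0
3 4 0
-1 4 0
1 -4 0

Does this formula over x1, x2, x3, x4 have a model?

Suppose x4 = True.
The clause (x3) is unit, so x3 = True.
The clause (x1) is unit, so x1 = True.
The clause (x2) is unit, so x2 = True.
This assignment satisfies each clause.
A satisfying assignment: x1: True,  x2: True,  x3: True,  x4: True.

Yes, satisfiable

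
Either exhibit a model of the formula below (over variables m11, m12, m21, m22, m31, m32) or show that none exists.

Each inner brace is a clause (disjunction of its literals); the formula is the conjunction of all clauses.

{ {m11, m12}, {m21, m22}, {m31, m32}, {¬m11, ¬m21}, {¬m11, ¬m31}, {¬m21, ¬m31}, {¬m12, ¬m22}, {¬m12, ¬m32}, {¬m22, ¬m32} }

UNSATISFIABLE

Suppose m11 = True.
(¬m21) alone gives m21 = False.
(m22) alone gives m22 = True.
(¬m31) alone gives m31 = False.
(m32) alone gives m32 = True.
That conflicts with the unit clause (¬m32).
Undo m11 and try m11 = False.
(m12) alone gives m12 = True.
(¬m22) alone gives m22 = False.
(m21) alone gives m21 = True.
(¬m31) alone gives m31 = False.
(m32) alone gives m32 = True.
That conflicts with the unit clause (¬m32).
Both values of m11 lead to a conflict.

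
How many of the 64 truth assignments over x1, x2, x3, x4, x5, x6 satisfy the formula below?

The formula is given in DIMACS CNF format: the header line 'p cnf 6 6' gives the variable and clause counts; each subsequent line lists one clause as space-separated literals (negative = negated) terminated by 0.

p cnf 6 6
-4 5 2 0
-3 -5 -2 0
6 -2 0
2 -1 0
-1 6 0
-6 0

6

There are 2^6 = 64 truth assignments over (x1, x2, x3, x4, x5, x6).
Split on x1. With x1 = True, the clauses containing x1 are satisfied and ¬x1 drops from the rest; 0 of the 2^5 = 32 assignments to the other variables satisfy what remains.
With x1 = False, by the same count on the reduced clause set, 6 assignments work.
Total: 0 + 6 = 6.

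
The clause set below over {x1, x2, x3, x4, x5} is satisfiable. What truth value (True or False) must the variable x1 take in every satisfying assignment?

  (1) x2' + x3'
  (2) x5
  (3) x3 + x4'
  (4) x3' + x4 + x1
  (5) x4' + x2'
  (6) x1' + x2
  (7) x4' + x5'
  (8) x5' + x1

True

Suppose x1 = 0.
Unit clause (x5) forces x5 = 1.
That conflicts with the unit clause (x5').
So every satisfying assignment has x1 = True.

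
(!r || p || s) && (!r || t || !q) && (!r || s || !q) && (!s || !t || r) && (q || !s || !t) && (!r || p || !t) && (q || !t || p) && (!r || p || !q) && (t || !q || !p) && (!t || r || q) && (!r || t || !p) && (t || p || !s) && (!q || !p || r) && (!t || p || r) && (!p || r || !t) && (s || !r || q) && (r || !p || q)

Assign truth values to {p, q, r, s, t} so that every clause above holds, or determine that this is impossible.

p=true, q=true, r=true, s=true, t=true

Branch on r: set r = true.
Branch on p: set p = true.
From the singleton clause (t), t = true.
Branch on s: set s = true.
From the singleton clause (q), q = true.
This assignment satisfies each clause.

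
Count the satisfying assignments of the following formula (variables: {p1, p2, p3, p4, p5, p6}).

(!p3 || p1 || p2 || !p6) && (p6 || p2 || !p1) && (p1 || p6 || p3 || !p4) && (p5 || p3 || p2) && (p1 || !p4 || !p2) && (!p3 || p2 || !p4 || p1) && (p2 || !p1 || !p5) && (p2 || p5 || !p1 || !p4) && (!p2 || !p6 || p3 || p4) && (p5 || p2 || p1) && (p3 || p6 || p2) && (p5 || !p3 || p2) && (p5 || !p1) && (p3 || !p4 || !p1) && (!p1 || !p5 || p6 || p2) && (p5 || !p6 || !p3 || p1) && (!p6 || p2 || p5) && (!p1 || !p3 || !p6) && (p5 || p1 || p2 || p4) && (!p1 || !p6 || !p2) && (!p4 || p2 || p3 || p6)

11

There are 2^6 = 64 truth assignments over (p1, p2, p3, p4, p5, p6).
Split on p1. With p1 = true, the clauses containing p1 are satisfied and !p1 drops from the rest; 3 of the 2^5 = 32 assignments to the other variables satisfy what remains.
With p1 = false, by the same count on the reduced clause set, 8 assignments work.
(One model: p1=F, p2=F, p3=F, p4=F, p5=T, p6=T.)
Total: 3 + 8 = 11.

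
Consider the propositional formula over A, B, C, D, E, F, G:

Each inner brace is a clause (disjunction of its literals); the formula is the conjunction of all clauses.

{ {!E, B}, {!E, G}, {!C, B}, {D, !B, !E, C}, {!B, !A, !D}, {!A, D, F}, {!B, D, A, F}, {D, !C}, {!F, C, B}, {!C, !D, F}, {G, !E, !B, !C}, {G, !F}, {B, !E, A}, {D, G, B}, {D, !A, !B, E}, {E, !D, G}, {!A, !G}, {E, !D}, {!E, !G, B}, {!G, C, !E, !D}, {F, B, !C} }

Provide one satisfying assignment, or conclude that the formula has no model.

A ↦ false, B ↦ false, C ↦ false, D ↦ false, E ↦ false, F ↦ false, G ↦ true

Case E = false:
(!D) alone gives D = false.
(!C) alone gives C = false.
Case A = false:
Case B = false:
(!F) alone gives F = false.
(G) alone gives G = true.
This assignment satisfies each clause.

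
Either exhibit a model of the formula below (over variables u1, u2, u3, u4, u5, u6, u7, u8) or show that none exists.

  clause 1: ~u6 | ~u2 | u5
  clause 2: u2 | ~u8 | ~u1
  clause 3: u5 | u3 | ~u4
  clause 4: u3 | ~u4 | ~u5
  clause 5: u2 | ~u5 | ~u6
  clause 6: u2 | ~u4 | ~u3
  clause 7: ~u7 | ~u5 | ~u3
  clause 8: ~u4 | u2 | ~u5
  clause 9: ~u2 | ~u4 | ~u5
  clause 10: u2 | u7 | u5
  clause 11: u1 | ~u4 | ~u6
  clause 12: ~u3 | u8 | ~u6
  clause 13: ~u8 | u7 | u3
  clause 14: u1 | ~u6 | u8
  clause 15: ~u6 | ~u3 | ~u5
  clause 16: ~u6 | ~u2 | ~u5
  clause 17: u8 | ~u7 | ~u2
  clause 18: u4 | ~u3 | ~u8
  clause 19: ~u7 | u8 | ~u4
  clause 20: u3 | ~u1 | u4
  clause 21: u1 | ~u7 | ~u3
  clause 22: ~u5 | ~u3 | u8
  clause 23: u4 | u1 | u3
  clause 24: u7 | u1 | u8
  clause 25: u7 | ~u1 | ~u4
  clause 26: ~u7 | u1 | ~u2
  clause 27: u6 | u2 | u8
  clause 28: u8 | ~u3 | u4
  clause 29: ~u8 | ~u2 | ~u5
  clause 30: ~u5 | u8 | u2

Branch on u6: set u6 = 0.
Branch on u2: set u2 = 1.
Branch on u4: set u4 = 1.
From the singleton clause (~u5), u5 = 0.
From the singleton clause (u3), u3 = 1.
Branch on u8: set u8 = 1.
Branch on u1: set u1 = 0.
From the singleton clause (~u7), u7 = 0.
Every clause now holds.

u1: 0, u2: 1, u3: 1, u4: 1, u5: 0, u6: 0, u7: 0, u8: 1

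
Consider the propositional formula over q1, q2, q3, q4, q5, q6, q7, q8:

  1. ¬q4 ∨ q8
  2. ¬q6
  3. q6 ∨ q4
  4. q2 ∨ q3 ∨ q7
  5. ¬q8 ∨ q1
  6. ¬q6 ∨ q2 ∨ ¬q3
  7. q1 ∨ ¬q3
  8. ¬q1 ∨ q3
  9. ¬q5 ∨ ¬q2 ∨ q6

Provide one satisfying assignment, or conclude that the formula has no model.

(¬q6) alone gives q6 = False.
(q4) alone gives q4 = True.
(q8) alone gives q8 = True.
(q1) alone gives q1 = True.
(q3) alone gives q3 = True.
Try q5 = False.
All clauses hold; q2, q7 can take either value.

q1: True; q2: False; q3: True; q4: True; q5: False; q6: False; q7: False; q8: True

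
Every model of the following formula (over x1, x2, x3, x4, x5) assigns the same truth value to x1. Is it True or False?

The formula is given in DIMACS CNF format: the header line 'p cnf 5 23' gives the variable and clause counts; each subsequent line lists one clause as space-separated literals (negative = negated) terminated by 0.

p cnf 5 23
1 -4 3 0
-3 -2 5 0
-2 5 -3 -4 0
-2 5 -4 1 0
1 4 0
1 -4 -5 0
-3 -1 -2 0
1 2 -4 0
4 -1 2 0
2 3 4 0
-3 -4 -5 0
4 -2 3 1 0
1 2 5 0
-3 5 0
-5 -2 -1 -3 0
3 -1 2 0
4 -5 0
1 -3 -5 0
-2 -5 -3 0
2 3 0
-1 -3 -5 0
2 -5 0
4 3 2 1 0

True

Suppose x1 = False.
From the singleton clause (x4), x4 = True.
From the singleton clause (x3), x3 = True.
From the singleton clause (¬x5), x5 = False.
Now (x5) is unsatisfied and unit — conflict.
So every satisfying assignment has x1 = True.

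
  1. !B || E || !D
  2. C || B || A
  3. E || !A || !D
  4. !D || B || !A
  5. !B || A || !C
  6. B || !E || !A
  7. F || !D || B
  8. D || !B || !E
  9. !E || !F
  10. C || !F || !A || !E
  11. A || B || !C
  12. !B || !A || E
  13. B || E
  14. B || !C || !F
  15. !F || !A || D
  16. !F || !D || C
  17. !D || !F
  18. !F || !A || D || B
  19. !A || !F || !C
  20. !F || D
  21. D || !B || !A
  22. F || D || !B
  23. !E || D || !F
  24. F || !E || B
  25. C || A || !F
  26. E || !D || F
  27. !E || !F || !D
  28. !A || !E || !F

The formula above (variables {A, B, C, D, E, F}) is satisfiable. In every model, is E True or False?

True

Suppose E = false.
(B) alone gives B = true.
(!D) alone gives D = false.
(!A) alone gives A = false.
(!C) alone gives C = false.
(!F) alone gives F = false.
That conflicts with the unit clause (F).
So every satisfying assignment has E = True.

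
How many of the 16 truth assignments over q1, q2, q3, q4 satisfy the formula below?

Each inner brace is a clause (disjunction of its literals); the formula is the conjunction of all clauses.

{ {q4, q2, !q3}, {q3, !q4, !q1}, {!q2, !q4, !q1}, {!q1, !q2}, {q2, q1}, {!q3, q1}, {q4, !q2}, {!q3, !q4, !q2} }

3

There are 2^4 = 16 truth assignments over (q1, q2, q3, q4).
Check each against the 8 clauses (columns in the order q1, q2, q3, q4):
  F F F F  ✗ fails (q2 || q1)
  F F F T  ✗ fails (q2 || q1)
  F F T F  ✗ fails (q4 || q2 || !q3)
  F F T T  ✗ fails (q2 || q1)
  F T F F  ✗ fails (q4 || !q2)
  F T F T  ✓ satisfies all
  F T T F  ✗ fails (!q3 || q1)
  F T T T  ✗ fails (!q3 || q1)
  T F F F  ✓ satisfies all
  T F F T  ✗ fails (q3 || !q4 || !q1)
  T F T F  ✗ fails (q4 || q2 || !q3)
  T F T T  ✓ satisfies all
  T T F F  ✗ fails (!q1 || !q2)
  T T F T  ✗ fails (q3 || !q4 || !q1)
  T T T F  ✗ fails (!q1 || !q2)
  T T T T  ✗ fails (!q2 || !q4 || !q1)
3 of the 16 rows are models.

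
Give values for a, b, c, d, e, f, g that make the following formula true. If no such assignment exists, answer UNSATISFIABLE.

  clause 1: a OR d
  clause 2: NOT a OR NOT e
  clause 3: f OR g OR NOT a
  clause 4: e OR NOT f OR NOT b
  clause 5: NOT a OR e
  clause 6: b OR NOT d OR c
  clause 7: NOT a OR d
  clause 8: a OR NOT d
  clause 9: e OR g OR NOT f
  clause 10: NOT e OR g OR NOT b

UNSATISFIABLE

Case a = true:
From the singleton clause (NOT e), e = false.
That conflicts with the unit clause (e).
That branch fails; take a = false instead.
From the singleton clause (d), d = true.
That conflicts with the unit clause (NOT d).
Neither a = true nor a = false works.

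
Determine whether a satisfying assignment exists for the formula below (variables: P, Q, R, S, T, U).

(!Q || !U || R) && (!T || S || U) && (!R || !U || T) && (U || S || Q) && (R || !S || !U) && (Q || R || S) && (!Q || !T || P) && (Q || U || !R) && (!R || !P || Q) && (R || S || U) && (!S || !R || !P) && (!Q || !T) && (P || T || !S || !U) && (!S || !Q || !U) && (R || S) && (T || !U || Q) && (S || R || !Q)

Yes, satisfiable

Case Q = true:
(!T) alone gives T = false.
Case U = false:
Case R = false:
(S) alone gives S = true.
No clause remains; P is free.
A satisfying assignment: P ↦ true; Q ↦ true; R ↦ false; S ↦ true; T ↦ false; U ↦ false.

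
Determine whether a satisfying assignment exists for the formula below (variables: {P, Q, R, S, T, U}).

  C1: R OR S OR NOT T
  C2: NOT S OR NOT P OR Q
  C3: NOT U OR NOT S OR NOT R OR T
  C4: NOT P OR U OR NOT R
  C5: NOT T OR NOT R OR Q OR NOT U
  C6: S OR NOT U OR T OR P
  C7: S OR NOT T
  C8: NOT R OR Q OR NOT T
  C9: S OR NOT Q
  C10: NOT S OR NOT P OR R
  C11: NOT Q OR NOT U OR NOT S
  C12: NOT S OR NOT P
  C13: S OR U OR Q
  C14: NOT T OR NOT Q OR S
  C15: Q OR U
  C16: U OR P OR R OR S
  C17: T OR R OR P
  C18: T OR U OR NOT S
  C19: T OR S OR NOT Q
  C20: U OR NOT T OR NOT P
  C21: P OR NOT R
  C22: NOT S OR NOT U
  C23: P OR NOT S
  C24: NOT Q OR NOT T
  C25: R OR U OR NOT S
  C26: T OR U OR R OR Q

Yes

Branch on S: set S = false.
(NOT T) alone gives T = false.
(NOT Q) alone gives Q = false.
(U) alone gives U = true.
(P) alone gives P = true.
No clause remains; R is free.
A satisfying assignment: P: true; Q: false; R: false; S: false; T: false; U: true.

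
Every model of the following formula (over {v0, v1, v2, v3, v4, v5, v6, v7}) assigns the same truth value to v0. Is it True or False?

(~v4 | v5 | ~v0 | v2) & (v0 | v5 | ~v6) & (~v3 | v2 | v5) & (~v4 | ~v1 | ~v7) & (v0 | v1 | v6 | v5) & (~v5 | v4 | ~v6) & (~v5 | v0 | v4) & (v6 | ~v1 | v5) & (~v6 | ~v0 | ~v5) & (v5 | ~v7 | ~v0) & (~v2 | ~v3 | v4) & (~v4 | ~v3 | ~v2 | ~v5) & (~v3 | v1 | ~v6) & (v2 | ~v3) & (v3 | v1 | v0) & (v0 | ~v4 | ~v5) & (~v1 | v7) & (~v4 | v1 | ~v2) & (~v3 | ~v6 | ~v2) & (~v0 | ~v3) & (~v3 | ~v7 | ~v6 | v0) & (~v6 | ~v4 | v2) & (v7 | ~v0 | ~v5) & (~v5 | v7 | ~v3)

True

Suppose v0 = 0.
Branch on v5: set v5 = 1.
Unit clause (v4) forces v4 = 1.
But (~v4) is also a unit clause — contradiction.
Undo v5 and try v5 = 0.
Unit clause (~v6) forces v6 = 0.
Unit clause (v1) forces v1 = 1.
But (~v1) is also a unit clause — contradiction.
Either choice for v5 ends in contradiction.
So every satisfying assignment has v0 = True.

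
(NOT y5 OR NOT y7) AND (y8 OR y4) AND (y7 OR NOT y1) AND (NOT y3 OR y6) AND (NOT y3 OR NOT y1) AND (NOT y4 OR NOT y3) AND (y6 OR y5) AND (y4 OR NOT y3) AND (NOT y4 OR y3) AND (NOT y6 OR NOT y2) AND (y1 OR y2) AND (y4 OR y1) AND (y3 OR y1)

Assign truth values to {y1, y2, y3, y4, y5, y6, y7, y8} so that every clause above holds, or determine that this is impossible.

y1: true, y2: false, y3: false, y4: false, y5: false, y6: true, y7: true, y8: true

Branch on y5: set y5 = false.
Unit clause (y6) forces y6 = true.
Unit clause (NOT y2) forces y2 = false.
Unit clause (y1) forces y1 = true.
Unit clause (y7) forces y7 = true.
Unit clause (NOT y3) forces y3 = false.
Unit clause (NOT y4) forces y4 = false.
Unit clause (y8) forces y8 = true.
Every clause now holds.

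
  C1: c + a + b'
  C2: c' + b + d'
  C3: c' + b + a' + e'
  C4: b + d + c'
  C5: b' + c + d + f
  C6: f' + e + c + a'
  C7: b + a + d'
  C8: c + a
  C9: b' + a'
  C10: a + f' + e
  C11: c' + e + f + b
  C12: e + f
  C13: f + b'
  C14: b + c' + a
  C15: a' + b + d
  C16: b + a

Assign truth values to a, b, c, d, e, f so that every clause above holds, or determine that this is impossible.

a=0,  b=1,  c=1,  d=0,  e=1,  f=1

Branch on c: set c = 1.
Branch on b: set b = 1.
From the singleton clause (a'), a = 0.
From the singleton clause (f), f = 1.
From the singleton clause (e), e = 1.
All clauses hold; d can take either value.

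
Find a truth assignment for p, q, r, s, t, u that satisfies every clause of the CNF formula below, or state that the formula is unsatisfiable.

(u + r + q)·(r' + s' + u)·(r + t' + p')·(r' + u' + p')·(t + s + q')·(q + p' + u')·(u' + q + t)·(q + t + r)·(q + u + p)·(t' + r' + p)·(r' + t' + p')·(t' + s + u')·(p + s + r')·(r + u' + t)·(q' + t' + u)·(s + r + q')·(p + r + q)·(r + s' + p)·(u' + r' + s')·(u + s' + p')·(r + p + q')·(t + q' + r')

Case u = 0:
Case r = 1:
Unit clause (s') forces s = 0.
Unit clause (p) forces p = 1.
Unit clause (t') forces t = 0.
Unit clause (q') forces q = 0.
Every clause now holds.

p: 1, q: 0, r: 1, s: 0, t: 0, u: 0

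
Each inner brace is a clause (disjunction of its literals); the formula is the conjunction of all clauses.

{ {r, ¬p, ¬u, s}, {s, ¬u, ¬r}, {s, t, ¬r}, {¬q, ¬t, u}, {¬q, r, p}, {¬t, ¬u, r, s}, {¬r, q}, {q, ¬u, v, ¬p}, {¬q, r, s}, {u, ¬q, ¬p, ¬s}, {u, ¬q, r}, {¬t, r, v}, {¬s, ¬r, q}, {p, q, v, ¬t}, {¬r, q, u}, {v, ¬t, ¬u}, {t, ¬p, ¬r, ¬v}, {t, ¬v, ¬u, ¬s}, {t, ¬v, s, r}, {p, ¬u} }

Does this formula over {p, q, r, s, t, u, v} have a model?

Satisfiable

Case r = False:
Case q = False:
Case t = True:
The clause (v) is unit, so v = True.
Case u = True:
The clause (s) is unit, so s = True.
The clause (p) is unit, so p = True.
Every clause now holds.
A satisfying assignment: p ↦ True,  q ↦ False,  r ↦ False,  s ↦ True,  t ↦ True,  u ↦ True,  v ↦ True.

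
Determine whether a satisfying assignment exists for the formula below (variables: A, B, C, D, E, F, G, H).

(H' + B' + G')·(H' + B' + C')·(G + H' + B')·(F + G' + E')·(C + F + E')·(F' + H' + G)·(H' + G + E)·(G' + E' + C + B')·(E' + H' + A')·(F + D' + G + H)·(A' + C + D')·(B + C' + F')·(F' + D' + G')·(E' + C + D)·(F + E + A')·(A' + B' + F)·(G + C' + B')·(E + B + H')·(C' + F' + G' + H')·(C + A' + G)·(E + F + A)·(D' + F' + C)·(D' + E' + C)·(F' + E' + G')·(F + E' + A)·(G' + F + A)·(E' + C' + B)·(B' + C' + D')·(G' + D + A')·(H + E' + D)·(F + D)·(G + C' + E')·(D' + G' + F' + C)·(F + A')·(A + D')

Satisfiable

Case F = 1:
Case H = 0:
Case B = 1:
Case D = 0:
From the singleton clause (E'), E = 0.
Case G = 0:
From the singleton clause (C'), C = 0.
From the singleton clause (A'), A = 0.
Every clause now holds.
A satisfying assignment: A: 0; B: 1; C: 0; D: 0; E: 0; F: 1; G: 0; H: 0.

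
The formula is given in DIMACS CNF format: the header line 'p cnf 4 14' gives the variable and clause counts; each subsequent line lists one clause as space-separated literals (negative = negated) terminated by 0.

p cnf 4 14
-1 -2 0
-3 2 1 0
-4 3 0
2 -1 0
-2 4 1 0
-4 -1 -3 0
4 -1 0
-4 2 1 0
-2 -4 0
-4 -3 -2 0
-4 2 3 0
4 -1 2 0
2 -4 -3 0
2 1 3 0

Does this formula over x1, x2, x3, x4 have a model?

Try x1 = False.
Try x3 = False.
Unit clause (¬x4) forces x4 = False.
Unit clause (¬x2) forces x2 = False.
That conflicts with the unit clause (x2).
Undo x3 and try x3 = True.
Unit clause (x2) forces x2 = True.
Unit clause (x4) forces x4 = True.
That conflicts with the unit clause (¬x4).
Either choice for x3 ends in contradiction.
Undo x1 and try x1 = True.
Unit clause (¬x2) forces x2 = False.
That conflicts with the unit clause (x2).
Either choice for x1 ends in contradiction.
No assignment satisfies every clause.

No, unsatisfiable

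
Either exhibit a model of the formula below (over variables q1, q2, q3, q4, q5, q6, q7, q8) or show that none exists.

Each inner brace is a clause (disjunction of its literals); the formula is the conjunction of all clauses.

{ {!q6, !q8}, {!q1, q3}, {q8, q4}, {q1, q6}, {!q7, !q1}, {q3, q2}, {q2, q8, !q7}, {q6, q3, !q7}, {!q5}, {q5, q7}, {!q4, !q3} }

q1: false; q2: true; q3: false; q4: true; q5: false; q6: true; q7: true; q8: false

(!q5) alone gives q5 = false.
(q7) alone gives q7 = true.
(!q1) alone gives q1 = false.
(q6) alone gives q6 = true.
(!q8) alone gives q8 = false.
(q4) alone gives q4 = true.
(q2) alone gives q2 = true.
(!q3) alone gives q3 = false.
This assignment satisfies each clause.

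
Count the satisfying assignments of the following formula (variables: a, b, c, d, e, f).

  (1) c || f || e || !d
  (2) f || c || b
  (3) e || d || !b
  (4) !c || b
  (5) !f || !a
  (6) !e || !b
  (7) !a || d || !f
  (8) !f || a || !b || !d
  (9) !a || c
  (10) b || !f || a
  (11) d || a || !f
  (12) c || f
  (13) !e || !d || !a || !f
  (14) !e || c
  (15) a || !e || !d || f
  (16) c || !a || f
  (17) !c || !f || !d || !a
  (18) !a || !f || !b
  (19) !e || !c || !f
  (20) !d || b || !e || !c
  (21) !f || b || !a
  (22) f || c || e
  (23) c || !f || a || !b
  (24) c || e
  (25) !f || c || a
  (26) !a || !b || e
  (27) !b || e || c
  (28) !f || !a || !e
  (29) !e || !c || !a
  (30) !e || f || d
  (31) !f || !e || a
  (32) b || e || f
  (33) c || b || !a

There are 2^6 = 64 truth assignments over (a, b, c, d, e, f).
Split on f. With f = true, the clauses containing f are satisfied and !f drops from the rest; 0 of the 2^5 = 32 assignments to the other variables satisfy what remains.
With f = false, by the same count on the reduced clause set, 1 assignment works.
(One model: a=F, b=T, c=T, d=T, e=F, f=F.)
Total: 0 + 1 = 1.

1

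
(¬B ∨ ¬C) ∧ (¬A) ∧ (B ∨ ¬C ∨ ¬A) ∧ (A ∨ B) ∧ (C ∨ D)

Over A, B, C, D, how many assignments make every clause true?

There are 2^4 = 16 truth assignments over (A, B, C, D).
Check each against the 5 clauses (columns in the order A, B, C, D):
  F F F F  ✗ fails (A ∨ B)
  F F F T  ✗ fails (A ∨ B)
  F F T F  ✗ fails (A ∨ B)
  F F T T  ✗ fails (A ∨ B)
  F T F F  ✗ fails (C ∨ D)
  F T F T  ✓ satisfies all
  F T T F  ✗ fails (¬B ∨ ¬C)
  F T T T  ✗ fails (¬B ∨ ¬C)
  T F F F  ✗ fails (¬A)
  T F F T  ✗ fails (¬A)
  T F T F  ✗ fails (¬A)
  T F T T  ✗ fails (¬A)
  T T F F  ✗ fails (¬A)
  T T F T  ✗ fails (¬A)
  T T T F  ✗ fails (¬B ∨ ¬C)
  T T T T  ✗ fails (¬B ∨ ¬C)
1 of the 16 rows is a model.

1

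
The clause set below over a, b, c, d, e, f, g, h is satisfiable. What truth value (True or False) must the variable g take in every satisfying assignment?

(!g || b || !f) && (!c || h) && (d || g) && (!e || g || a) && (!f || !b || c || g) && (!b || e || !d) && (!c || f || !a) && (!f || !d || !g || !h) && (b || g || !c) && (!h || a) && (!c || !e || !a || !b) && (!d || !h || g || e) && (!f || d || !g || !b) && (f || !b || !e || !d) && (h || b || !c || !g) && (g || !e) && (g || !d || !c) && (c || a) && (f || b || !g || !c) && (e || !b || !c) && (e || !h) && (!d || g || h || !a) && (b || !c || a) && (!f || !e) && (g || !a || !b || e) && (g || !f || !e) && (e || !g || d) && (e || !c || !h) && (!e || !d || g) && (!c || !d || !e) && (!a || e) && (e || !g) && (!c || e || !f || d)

True

Suppose g = false.
Unit clause (d) forces d = true.
Unit clause (!e) forces e = false.
Unit clause (!b) forces b = false.
Unit clause (!c) forces c = false.
Unit clause (!h) forces h = false.
Unit clause (a) forces a = true.
That conflicts with the unit clause (!a).
So every satisfying assignment has g = True.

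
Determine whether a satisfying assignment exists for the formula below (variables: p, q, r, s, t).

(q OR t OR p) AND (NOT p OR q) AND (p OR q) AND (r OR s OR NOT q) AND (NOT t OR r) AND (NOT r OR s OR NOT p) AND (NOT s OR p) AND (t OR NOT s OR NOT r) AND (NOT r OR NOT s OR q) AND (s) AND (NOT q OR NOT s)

No, unsatisfiable

The clause (s) is unit, so s = true.
The clause (p) is unit, so p = true.
The clause (q) is unit, so q = true.
That conflicts with the unit clause (NOT q).
No assignment satisfies every clause.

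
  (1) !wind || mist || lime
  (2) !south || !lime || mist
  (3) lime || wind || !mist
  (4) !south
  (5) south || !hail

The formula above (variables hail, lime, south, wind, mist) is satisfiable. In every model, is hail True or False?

False

Suppose hail = true.
The clause (!south) is unit, so south = false.
Now (south) is unsatisfied and unit — conflict.
So every satisfying assignment has hail = False.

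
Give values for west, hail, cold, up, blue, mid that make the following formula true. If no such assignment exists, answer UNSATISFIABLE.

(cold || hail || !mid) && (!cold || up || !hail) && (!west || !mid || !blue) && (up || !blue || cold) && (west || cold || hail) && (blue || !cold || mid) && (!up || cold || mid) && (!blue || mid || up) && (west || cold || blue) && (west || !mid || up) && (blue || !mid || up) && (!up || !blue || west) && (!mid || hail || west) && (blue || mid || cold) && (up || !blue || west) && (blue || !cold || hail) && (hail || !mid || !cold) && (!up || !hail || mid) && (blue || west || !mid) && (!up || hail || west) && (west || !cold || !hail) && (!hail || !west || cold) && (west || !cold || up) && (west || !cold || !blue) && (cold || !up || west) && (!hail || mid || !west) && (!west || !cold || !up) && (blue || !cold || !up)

Branch on cold: set cold = true.
Branch on up: set up = true.
Unit clause (!west) forces west = false.
Unit clause (!blue) forces blue = false.
Now (blue) is unsatisfied and unit — conflict.
That branch fails; take up = false instead.
Unit clause (!hail) forces hail = false.
Unit clause (blue) forces blue = true.
Unit clause (mid) forces mid = true.
Now (!mid) is unsatisfied and unit — conflict.
Neither up = true nor up = false works.
That branch fails; take cold = false instead.
Branch on hail: set hail = true.
Unit clause (!west) forces west = false.
Unit clause (blue) forces blue = true.
Unit clause (up) forces up = true.
Now (!up) is unsatisfied and unit — conflict.
That branch fails; take hail = false instead.
Unit clause (!mid) forces mid = false.
Unit clause (west) forces west = true.
Unit clause (!up) forces up = false.
Unit clause (!blue) forces blue = false.
Now (blue) is unsatisfied and unit — conflict.
Neither hail = true nor hail = false works.
Neither cold = true nor cold = false works.

UNSATISFIABLE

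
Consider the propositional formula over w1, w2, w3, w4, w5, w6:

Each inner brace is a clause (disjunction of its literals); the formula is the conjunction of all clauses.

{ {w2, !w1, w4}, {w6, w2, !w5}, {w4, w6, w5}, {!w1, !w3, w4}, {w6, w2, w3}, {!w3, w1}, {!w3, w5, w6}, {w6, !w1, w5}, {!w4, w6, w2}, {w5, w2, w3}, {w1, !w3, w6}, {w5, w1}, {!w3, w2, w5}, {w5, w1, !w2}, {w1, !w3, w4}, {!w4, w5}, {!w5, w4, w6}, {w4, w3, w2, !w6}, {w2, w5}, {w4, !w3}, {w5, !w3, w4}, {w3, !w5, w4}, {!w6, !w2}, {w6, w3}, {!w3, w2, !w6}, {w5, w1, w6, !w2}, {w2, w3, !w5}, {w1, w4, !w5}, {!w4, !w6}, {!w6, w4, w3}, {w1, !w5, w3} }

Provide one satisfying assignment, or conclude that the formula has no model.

Suppose w3 = true.
(w1) alone gives w1 = true.
(w4) alone gives w4 = true.
(w5) alone gives w5 = true.
(!w6) alone gives w6 = false.
(w2) alone gives w2 = true.
This assignment satisfies each clause.

w1=true, w2=true, w3=true, w4=true, w5=true, w6=false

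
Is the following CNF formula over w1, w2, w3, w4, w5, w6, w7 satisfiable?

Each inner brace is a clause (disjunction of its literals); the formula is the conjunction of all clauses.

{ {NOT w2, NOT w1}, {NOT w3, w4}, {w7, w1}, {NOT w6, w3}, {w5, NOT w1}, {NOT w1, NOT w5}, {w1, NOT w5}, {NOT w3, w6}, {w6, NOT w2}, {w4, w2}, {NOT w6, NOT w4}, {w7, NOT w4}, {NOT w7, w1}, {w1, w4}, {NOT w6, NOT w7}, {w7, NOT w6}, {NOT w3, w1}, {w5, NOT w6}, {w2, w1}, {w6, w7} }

Try w2 = false.
From the singleton clause (w4), w4 = true.
From the singleton clause (NOT w6), w6 = false.
From the singleton clause (NOT w3), w3 = false.
From the singleton clause (w7), w7 = true.
From the singleton clause (w1), w1 = true.
From the singleton clause (w5), w5 = true.
That conflicts with the unit clause (NOT w5).
That branch fails; take w2 = true instead.
From the singleton clause (NOT w1), w1 = false.
From the singleton clause (w7), w7 = true.
That conflicts with the unit clause (NOT w7).
Either choice for w2 ends in contradiction.
No assignment satisfies every clause.

No, unsatisfiable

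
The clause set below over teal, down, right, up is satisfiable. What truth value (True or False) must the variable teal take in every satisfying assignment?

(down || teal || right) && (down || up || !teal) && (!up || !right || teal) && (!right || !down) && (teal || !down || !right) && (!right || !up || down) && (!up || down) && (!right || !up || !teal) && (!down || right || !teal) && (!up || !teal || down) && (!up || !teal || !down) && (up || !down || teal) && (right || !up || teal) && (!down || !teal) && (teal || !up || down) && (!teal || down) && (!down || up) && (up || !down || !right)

False

Suppose teal = true.
(!down) alone gives down = false.
Now (down) is unsatisfied and unit — conflict.
So every satisfying assignment has teal = False.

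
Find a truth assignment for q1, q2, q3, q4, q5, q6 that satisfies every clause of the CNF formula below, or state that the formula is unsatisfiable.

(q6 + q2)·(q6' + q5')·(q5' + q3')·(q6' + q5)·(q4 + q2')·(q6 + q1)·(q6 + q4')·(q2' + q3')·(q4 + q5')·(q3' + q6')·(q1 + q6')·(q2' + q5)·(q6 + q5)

Try q6 = 1.
(q5') alone gives q5 = 0.
But (q5) is also a unit clause — contradiction.
Undo q6 and try q6 = 0.
(q2) alone gives q2 = 1.
(q4) alone gives q4 = 1.
But (q4') is also a unit clause — contradiction.
Neither q6 = 1 nor q6 = 0 works.

UNSATISFIABLE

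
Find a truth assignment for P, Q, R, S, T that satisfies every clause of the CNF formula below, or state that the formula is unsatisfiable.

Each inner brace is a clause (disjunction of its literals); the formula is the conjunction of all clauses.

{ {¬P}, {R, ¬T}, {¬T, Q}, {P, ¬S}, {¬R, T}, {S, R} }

From the singleton clause (¬P), P = False.
From the singleton clause (¬S), S = False.
From the singleton clause (R), R = True.
From the singleton clause (T), T = True.
From the singleton clause (Q), Q = True.
Every clause now holds.

P=False; Q=True; R=True; S=False; T=True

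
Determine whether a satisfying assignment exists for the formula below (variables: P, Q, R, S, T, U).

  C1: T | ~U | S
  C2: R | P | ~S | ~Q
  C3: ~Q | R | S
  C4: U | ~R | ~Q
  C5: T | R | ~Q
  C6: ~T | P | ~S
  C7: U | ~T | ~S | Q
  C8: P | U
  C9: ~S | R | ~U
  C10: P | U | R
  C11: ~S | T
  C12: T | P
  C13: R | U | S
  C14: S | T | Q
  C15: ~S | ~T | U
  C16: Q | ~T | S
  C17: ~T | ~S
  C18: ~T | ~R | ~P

Yes

Try P = 0.
Unit clause (U) forces U = 1.
Unit clause (T) forces T = 1.
Unit clause (~S) forces S = 0.
Unit clause (Q) forces Q = 1.
Unit clause (R) forces R = 1.
All clauses are satisfied.
A satisfying assignment: P ↦ 0; Q ↦ 1; R ↦ 1; S ↦ 0; T ↦ 1; U ↦ 1.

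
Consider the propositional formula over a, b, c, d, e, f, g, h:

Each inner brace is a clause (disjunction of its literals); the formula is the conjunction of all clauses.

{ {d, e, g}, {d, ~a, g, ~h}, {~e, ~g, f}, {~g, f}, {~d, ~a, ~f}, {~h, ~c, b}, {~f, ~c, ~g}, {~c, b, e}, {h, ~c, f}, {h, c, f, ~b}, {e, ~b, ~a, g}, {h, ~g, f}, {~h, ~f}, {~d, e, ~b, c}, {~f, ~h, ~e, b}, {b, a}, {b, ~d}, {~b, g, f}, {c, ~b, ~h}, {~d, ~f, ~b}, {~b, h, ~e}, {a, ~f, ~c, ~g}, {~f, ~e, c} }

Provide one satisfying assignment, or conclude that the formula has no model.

Suppose g = 0.
Suppose d = 0.
From the singleton clause (e), e = 1.
Suppose a = 1.
From the singleton clause (~h), h = 0.
From the singleton clause (~b), b = 0.
Suppose c = 0.
From the singleton clause (~f), f = 0.
All clauses are satisfied.

a: 1; b: 0; c: 0; d: 0; e: 1; f: 0; g: 0; h: 0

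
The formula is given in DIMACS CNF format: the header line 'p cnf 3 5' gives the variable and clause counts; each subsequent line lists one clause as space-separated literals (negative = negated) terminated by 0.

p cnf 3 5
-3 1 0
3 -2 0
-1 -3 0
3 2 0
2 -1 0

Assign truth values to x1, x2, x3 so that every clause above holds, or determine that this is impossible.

Branch on x3: set x3 = False.
Unit clause (¬x2) forces x2 = False.
That conflicts with the unit clause (x2).
Undo x3 and try x3 = True.
Unit clause (x1) forces x1 = True.
That conflicts with the unit clause (¬x1).
Neither x3 = True nor x3 = False works.

UNSATISFIABLE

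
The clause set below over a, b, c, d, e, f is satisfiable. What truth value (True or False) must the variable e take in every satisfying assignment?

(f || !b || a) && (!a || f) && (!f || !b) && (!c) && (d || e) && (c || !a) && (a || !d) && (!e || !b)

Suppose e = false.
(!c) alone gives c = false.
(d) alone gives d = true.
(!a) alone gives a = false.
Now (a) is unsatisfied and unit — conflict.
So every satisfying assignment has e = True.

True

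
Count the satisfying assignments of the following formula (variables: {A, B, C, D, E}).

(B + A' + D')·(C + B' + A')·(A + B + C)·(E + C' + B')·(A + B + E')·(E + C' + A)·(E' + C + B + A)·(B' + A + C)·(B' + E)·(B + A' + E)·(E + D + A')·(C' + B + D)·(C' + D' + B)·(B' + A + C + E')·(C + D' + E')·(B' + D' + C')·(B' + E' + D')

There are 2^5 = 32 truth assignments over (A, B, C, D, E).
Split on E. With E = 1, the clauses containing E are satisfied and E' drops from the rest; 3 of the 2^4 = 16 assignments to the other variables satisfy what remains.
With E = 0, by the same count on the reduced clause set, 0 assignments work.
(One model: A=F, B=T, C=T, D=F, E=T.)
Total: 3 + 0 = 3.

3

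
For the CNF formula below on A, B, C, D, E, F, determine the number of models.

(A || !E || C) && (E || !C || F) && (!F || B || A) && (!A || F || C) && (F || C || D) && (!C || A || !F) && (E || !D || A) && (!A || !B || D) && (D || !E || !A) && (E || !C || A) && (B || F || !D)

There are 2^6 = 64 truth assignments over (A, B, C, D, E, F).
Split on F. With F = true, the clauses containing F are satisfied and !F drops from the rest; 11 of the 2^5 = 32 assignments to the other variables satisfy what remains.
With F = false, by the same count on the reduced clause set, 4 assignments work.
Total: 11 + 4 = 15.

15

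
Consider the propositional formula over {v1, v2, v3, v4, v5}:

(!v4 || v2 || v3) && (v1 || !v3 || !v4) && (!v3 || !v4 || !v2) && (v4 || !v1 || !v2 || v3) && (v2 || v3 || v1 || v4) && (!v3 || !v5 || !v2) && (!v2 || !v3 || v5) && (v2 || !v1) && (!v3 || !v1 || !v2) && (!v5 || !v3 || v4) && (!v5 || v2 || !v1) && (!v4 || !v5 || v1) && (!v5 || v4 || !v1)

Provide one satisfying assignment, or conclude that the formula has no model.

v1=false; v2=true; v3=false; v4=false; v5=false

Branch on v2: set v2 = true.
Branch on v3: set v3 = false.
Branch on v4: set v4 = false.
From the singleton clause (!v1), v1 = false.
All clauses hold; v5 can take either value.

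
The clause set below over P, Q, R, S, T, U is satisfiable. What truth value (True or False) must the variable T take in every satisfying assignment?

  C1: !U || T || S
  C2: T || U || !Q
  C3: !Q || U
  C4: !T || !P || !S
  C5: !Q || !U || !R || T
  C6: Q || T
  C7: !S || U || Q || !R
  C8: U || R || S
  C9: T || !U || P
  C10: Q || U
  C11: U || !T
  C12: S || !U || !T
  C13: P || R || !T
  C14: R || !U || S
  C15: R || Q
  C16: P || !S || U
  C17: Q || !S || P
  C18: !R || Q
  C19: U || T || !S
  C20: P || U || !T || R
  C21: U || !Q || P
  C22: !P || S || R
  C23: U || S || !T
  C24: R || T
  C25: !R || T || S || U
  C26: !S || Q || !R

Suppose T = false.
Unit clause (Q) forces Q = true.
Unit clause (U) forces U = true.
Unit clause (S) forces S = true.
Unit clause (!R) forces R = false.
That conflicts with the unit clause (R).
So every satisfying assignment has T = True.

True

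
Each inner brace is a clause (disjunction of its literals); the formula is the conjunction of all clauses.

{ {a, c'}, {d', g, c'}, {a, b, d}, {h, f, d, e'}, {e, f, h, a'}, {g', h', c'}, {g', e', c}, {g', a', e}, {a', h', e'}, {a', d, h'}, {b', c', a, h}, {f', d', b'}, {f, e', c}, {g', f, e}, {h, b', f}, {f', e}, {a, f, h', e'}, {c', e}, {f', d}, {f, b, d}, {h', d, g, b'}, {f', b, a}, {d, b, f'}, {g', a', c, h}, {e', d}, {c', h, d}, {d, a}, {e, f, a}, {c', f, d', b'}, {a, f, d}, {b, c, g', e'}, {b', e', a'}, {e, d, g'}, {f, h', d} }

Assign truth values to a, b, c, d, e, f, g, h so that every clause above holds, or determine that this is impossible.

a ↦ 1; b ↦ 0; c ↦ 1; d ↦ 1; e ↦ 1; f ↦ 1; g ↦ 1; h ↦ 0

Case a = 1:
Case g = 1:
The clause (e) is unit, so e = 1.
The clause (c) is unit, so c = 1.
The clause (h') is unit, so h = 0.
The clause (d) is unit, so d = 1.
The clause (b') is unit, so b = 0.
All clauses hold; f can take either value.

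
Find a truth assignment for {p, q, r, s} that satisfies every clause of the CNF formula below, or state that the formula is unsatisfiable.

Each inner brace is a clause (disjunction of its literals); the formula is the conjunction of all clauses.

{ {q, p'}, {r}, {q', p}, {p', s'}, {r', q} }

From the singleton clause (r), r = 1.
From the singleton clause (q), q = 1.
From the singleton clause (p), p = 1.
From the singleton clause (s'), s = 0.
This assignment satisfies each clause.

p: 1; q: 1; r: 1; s: 0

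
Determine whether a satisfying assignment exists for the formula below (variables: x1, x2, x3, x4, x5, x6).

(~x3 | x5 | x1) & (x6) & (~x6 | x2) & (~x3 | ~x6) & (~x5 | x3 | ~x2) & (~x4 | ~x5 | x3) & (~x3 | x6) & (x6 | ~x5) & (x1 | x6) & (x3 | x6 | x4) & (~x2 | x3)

No

(x6) alone gives x6 = 1.
(x2) alone gives x2 = 1.
(~x3) alone gives x3 = 0.
But (x3) is also a unit clause — contradiction.
No assignment satisfies every clause.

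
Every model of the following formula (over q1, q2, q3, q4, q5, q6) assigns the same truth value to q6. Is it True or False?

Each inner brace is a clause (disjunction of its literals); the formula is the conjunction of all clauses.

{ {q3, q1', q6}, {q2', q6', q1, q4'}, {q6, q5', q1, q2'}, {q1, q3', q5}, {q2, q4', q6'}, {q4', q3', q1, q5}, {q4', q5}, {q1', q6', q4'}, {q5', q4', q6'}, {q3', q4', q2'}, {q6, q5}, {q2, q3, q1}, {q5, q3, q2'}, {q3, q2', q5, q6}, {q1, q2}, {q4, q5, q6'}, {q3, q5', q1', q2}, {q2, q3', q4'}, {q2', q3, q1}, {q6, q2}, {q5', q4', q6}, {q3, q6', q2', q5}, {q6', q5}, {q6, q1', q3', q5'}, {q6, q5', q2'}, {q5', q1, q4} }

Suppose q6 = 0.
(q5) alone gives q5 = 1.
(q2) alone gives q2 = 1.
Now (q2') is unsatisfied and unit — conflict.
So every satisfying assignment has q6 = True.

True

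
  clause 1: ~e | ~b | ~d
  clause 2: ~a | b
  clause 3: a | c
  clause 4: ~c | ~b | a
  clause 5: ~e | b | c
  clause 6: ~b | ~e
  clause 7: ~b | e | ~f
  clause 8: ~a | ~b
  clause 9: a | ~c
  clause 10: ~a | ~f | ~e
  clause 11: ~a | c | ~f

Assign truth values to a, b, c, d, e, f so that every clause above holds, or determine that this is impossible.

Try a = 0.
From the singleton clause (c), c = 1.
That conflicts with the unit clause (~c).
That branch fails; take a = 1 instead.
From the singleton clause (b), b = 1.
That conflicts with the unit clause (~b).
Either choice for a ends in contradiction.

UNSATISFIABLE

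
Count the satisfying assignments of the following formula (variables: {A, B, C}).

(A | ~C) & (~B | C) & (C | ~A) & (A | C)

2

There are 2^3 = 8 truth assignments over (A, B, C).
Split on C. With C = 1, the clauses containing C are satisfied and ~C drops from the rest; 2 of the 2^2 = 4 assignments to the other variables satisfy what remains.
With C = 0, by the same count on the reduced clause set, 0 assignments work.
Total: 2 + 0 = 2.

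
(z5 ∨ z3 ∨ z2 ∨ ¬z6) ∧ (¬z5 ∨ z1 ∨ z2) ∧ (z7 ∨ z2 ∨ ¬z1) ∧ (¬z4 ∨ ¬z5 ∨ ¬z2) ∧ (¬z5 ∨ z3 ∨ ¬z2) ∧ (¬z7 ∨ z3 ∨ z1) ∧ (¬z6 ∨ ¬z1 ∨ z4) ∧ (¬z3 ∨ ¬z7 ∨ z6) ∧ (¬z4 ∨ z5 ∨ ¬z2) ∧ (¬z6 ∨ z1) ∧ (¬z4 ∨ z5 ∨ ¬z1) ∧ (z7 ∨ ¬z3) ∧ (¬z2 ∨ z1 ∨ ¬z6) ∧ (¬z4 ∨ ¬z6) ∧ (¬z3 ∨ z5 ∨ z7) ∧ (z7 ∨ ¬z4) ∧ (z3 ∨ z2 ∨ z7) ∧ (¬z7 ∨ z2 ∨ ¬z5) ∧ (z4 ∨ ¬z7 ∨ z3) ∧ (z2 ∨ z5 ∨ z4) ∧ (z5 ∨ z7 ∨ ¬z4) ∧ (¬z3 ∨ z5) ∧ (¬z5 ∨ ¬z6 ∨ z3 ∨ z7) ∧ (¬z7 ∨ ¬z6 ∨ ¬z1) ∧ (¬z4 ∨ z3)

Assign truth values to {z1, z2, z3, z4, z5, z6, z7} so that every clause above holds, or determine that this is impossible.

Suppose z6 = False.
Suppose z3 = False.
Unit clause (¬z4) forces z4 = False.
Unit clause (¬z7) forces z7 = False.
Unit clause (z2) forces z2 = True.
Unit clause (¬z5) forces z5 = False.
Every clause is now satisfied; z1 is unconstrained.

z1 ↦ False, z2 ↦ True, z3 ↦ False, z4 ↦ False, z5 ↦ False, z6 ↦ False, z7 ↦ False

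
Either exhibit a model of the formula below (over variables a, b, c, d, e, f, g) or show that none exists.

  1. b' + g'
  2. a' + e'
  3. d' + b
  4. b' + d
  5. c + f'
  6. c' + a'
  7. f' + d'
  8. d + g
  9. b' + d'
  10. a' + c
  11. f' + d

Try b = 0.
The clause (d') is unit, so d = 0.
The clause (g) is unit, so g = 1.
The clause (f') is unit, so f = 0.
Try a = 0.
No clause remains; c, e are free.

a=0, b=0, c=0, d=0, e=0, f=0, g=1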